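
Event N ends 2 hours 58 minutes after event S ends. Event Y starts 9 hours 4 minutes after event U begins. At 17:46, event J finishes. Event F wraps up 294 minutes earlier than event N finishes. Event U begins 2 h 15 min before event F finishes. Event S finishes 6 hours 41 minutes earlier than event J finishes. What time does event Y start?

Event S ends at 17:46 − 401 min = 11:05.
Event N ends at 11:05 + 178 min = 14:03.
Event F ends at 14:03 − 294 min = 09:09.
Event U starts at 09:09 − 135 min = 06:54.
Event Y starts at 06:54 + 544 min = 15:58.

15:58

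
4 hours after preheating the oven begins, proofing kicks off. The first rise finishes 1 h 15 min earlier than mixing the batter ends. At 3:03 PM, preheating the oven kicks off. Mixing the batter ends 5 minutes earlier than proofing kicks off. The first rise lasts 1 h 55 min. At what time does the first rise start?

3:48 PM

Proofing starts at 3:03 PM + 240 min = 7:03 PM.
Mixing the batter ends at 7:03 PM − 5 min = 6:58 PM.
The first rise ends at 6:58 PM − 75 min = 5:43 PM.
The first rise starts at 5:43 PM − 115 min = 3:48 PM.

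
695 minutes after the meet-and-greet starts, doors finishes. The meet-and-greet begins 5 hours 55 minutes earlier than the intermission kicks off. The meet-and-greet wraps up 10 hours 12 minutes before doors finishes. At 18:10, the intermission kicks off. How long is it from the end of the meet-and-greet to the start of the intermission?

The meet-and-greet starts at 18:10 − 355 min = 12:15.
Doors ends at 12:15 + 695 min = 23:50.
The meet-and-greet ends at 23:50 − 612 min = 13:38.
From 13:38 to 18:10 is 272 minutes.

272 minutes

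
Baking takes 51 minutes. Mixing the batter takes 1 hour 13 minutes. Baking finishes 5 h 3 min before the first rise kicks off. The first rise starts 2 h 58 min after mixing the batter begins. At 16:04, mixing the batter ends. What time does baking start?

Mixing the batter starts at 16:04 − 73 min = 14:51.
The first rise starts at 14:51 + 178 min = 17:49.
Baking ends at 17:49 − 303 min = 12:46.
Baking starts at 12:46 − 51 min = 11:55.

11:55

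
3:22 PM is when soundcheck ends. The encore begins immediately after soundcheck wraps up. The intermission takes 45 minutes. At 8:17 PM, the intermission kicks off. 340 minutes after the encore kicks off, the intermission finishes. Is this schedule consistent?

The encore starts at 3:22 PM.
The intermission ends at 3:22 PM + 340 min = 9:02 PM.
The intermission starts at 9:02 PM − 45 min = 8:17 PM.
That matches the stated 8:17 PM, so the schedule is consistent.

Yes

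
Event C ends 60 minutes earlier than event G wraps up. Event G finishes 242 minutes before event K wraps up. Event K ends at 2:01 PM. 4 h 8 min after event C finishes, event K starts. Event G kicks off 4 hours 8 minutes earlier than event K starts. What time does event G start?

Event G ends at 2:01 PM − 242 min = 9:59 AM.
Event C ends at 9:59 AM − 60 min = 8:59 AM.
Event K starts at 8:59 AM + 248 min = 1:07 PM.
Event G starts at 1:07 PM − 248 min = 8:59 AM.

8:59 AM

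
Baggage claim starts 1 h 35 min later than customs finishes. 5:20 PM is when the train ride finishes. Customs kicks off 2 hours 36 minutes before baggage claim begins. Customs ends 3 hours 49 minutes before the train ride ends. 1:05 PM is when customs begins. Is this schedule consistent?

No

Customs ends at 5:20 PM − 229 min = 1:31 PM.
Baggage claim starts at 1:31 PM + 95 min = 3:06 PM.
Customs starts at 3:06 PM − 156 min = 12:30 PM.
But customs is also said to start at 1:05 PM — a 35-minute conflict.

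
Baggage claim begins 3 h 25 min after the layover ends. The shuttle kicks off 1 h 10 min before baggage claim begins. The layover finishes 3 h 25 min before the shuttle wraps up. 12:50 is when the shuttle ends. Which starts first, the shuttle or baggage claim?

The layover ends at 12:50 − 205 min = 09:25.
Baggage claim starts at 09:25 + 205 min = 12:50.
The shuttle starts at 12:50 − 70 min = 11:40.
The shuttle starts at 11:40 and baggage claim starts at 12:50, so the shuttle is first.

the shuttle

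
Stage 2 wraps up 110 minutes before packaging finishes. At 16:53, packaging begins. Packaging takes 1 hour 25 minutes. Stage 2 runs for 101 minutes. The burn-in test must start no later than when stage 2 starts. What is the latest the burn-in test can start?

Packaging ends at 16:53 + 85 min = 18:18.
Stage 2 ends at 18:18 − 110 min = 16:28.
Stage 2 starts at 16:28 − 101 min = 14:47.
The burn-in test is bounded by stage 2, so the latest it can start is 14:47.

14:47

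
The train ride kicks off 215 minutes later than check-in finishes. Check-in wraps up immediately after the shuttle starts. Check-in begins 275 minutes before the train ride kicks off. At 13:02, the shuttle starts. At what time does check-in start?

12:02

Check-in ends at 13:02.
The train ride starts at 13:02 + 215 min = 16:37.
Check-in starts at 16:37 − 275 min = 12:02.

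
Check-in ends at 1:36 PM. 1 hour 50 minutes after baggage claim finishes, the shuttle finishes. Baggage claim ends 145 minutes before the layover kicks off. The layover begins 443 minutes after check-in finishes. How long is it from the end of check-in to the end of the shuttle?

408 minutes

The layover starts at 1:36 PM + 443 min = 8:59 PM.
Baggage claim ends at 8:59 PM − 145 min = 6:34 PM.
The shuttle ends at 6:34 PM + 110 min = 8:24 PM.
From 1:36 PM to 8:24 PM is 408 minutes.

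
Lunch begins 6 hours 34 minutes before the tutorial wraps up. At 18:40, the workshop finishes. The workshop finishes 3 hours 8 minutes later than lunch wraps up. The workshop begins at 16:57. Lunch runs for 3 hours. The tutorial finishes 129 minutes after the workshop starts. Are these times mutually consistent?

Yes

The tutorial ends at 16:57 + 129 min = 19:06.
Lunch starts at 19:06 − 394 min = 12:32.
Lunch ends at 12:32 + 180 min = 15:32.
The workshop ends at 15:32 + 188 min = 18:40.
That matches the stated 18:40, so the schedule is consistent.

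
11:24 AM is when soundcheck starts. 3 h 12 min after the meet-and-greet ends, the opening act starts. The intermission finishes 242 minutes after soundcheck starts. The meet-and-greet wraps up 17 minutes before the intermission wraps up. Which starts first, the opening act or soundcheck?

The intermission ends at 11:24 AM + 242 min = 3:26 PM.
The meet-and-greet ends at 3:26 PM − 17 min = 3:09 PM.
The opening act starts at 3:09 PM + 192 min = 6:21 PM.
The opening act starts at 6:21 PM and soundcheck starts at 11:24 AM, so soundcheck is first.

soundcheck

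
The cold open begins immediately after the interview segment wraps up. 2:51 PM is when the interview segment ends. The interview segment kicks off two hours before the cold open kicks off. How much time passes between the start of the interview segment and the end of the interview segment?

The cold open starts at 2:51 PM.
The interview segment starts at 2:51 PM − 120 min = 12:51 PM.
From 12:51 PM to 2:51 PM is 2 hours.

2 hours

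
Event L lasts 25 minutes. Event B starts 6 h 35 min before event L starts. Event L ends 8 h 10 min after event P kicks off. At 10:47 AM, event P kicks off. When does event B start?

11:57 AM

Event L ends at 10:47 AM + 490 min = 6:57 PM.
Event L starts at 6:57 PM − 25 min = 6:32 PM.
Event B starts at 6:32 PM − 395 min = 11:57 AM.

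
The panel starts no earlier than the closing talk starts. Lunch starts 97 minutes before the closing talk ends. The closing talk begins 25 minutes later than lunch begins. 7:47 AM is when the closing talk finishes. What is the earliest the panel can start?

Lunch starts at 7:47 AM − 97 min = 6:10 AM.
The closing talk starts at 6:10 AM + 25 min = 6:35 AM.
The panel is bounded by the closing talk, so the earliest it can start is 6:35 AM.

6:35 AM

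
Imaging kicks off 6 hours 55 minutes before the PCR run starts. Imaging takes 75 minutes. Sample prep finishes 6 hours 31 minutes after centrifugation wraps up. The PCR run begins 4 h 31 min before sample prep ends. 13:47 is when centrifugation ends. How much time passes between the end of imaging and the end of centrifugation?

Sample prep ends at 13:47 + 391 min = 20:18.
The PCR run starts at 20:18 − 271 min = 15:47.
Imaging starts at 15:47 − 415 min = 08:52.
Imaging ends at 08:52 + 75 min = 10:07.
From 10:07 to 13:47 is 220 minutes.

220 minutes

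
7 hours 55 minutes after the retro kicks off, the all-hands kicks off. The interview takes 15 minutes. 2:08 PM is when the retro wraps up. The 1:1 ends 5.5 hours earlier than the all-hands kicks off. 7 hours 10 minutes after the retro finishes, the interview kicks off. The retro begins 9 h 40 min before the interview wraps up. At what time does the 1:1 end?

The interview starts at 2:08 PM + 430 min = 9:18 PM.
The interview ends at 9:18 PM + 15 min = 9:33 PM.
The retro starts at 9:33 PM − 580 min = 11:53 AM.
The all-hands starts at 11:53 AM + 475 min = 7:48 PM.
The 1:1 ends at 7:48 PM − 330 min = 2:18 PM.

2:18 PM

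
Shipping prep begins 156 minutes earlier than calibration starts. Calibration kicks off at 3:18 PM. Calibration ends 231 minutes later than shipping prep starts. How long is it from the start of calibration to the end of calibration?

1 hour 15 minutes

Shipping prep starts at 3:18 PM − 156 min = 12:42 PM.
Calibration ends at 12:42 PM + 231 min = 4:33 PM.
From 3:18 PM to 4:33 PM is 1 hour 15 minutes.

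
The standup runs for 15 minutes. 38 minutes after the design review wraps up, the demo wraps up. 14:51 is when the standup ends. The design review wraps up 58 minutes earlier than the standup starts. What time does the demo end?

14:16

The standup starts at 14:51 − 15 min = 14:36.
The design review ends at 14:36 − 58 min = 13:38.
The demo ends at 13:38 + 38 min = 14:16.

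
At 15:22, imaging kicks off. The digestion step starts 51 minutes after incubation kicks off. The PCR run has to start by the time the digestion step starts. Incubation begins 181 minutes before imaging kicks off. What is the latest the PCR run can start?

Incubation starts at 15:22 − 181 min = 12:21.
The digestion step starts at 12:21 + 51 min = 13:12.
The PCR run is bounded by the digestion step, so the latest it can start is 13:12.

13:12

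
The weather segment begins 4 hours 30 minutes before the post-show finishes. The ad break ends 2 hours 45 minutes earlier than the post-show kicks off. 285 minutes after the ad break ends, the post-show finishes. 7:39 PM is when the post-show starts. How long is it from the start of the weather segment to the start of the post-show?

The ad break ends at 7:39 PM − 165 min = 4:54 PM.
The post-show ends at 4:54 PM + 285 min = 9:39 PM.
The weather segment starts at 9:39 PM − 270 min = 5:09 PM.
From 5:09 PM to 7:39 PM is 2 h 30 min.

2 h 30 min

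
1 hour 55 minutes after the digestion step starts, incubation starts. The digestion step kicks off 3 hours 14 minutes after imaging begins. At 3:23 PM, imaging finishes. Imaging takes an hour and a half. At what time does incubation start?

Imaging starts at 3:23 PM − 90 min = 1:53 PM.
The digestion step starts at 1:53 PM + 194 min = 5:07 PM.
Incubation starts at 5:07 PM + 115 min = 7:02 PM.

7:02 PM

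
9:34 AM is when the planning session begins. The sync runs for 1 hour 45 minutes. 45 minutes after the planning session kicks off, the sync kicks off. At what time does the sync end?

The sync starts at 9:34 AM + 45 min = 10:19 AM.
The sync ends at 10:19 AM + 105 min = 12:04 PM.

12:04 PM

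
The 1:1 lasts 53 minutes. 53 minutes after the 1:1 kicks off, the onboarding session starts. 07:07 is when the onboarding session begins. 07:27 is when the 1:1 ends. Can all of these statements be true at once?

The 1:1 starts at 07:27 − 53 min = 06:34.
The onboarding session starts at 06:34 + 53 min = 07:27.
But the onboarding session is also said to start at 07:07 — a 20-minute conflict.

No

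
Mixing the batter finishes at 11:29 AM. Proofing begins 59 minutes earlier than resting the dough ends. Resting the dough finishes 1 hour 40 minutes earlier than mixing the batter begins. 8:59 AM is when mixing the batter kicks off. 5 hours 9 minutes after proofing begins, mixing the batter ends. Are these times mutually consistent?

Yes

Resting the dough ends at 8:59 AM − 100 min = 7:19 AM.
Proofing starts at 7:19 AM − 59 min = 6:20 AM.
Mixing the batter ends at 6:20 AM + 309 min = 11:29 AM.
That matches the stated 11:29 AM, so the schedule is consistent.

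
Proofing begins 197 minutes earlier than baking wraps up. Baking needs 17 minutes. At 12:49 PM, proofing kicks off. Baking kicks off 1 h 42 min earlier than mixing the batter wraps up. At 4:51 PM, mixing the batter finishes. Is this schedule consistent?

Baking starts at 4:51 PM − 102 min = 3:09 PM.
Baking ends at 3:09 PM + 17 min = 3:26 PM.
Proofing starts at 3:26 PM − 197 min = 12:09 PM.
But proofing is also said to start at 12:49 PM — a 40-minute conflict.

No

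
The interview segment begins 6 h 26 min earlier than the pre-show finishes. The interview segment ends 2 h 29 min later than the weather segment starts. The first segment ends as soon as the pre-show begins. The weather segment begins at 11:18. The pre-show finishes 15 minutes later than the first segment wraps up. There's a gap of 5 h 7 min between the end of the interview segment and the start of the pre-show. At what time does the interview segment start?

The interview segment ends at 11:18 + 149 min = 13:47.
The pre-show starts at 13:47 + 307 min = 18:54.
So the first segment ends at 18:54.
The pre-show ends at 18:54 + 15 min = 19:09.
The interview segment starts at 19:09 − 386 min = 12:43.

12:43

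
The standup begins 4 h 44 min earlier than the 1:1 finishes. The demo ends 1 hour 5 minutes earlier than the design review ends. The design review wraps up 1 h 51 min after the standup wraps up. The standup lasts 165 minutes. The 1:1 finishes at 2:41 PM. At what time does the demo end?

The standup starts at 2:41 PM − 284 min = 9:57 AM.
The standup ends at 9:57 AM + 165 min = 12:42 PM.
The design review ends at 12:42 PM + 111 min = 2:33 PM.
The demo ends at 2:33 PM − 65 min = 1:28 PM.

1:28 PM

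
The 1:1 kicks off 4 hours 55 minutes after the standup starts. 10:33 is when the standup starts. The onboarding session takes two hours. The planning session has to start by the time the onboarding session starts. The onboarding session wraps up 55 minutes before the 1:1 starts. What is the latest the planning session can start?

12:33

The 1:1 starts at 10:33 + 295 min = 15:28.
The onboarding session ends at 15:28 − 55 min = 14:33.
The onboarding session starts at 14:33 − 120 min = 12:33.
The planning session is bounded by the onboarding session, so the latest it can start is 12:33.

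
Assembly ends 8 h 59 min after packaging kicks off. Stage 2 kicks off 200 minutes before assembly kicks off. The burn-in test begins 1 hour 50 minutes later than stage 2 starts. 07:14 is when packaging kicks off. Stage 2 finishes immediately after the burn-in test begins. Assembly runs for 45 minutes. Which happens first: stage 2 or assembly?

stage 2

Assembly ends at 07:14 + 539 min = 16:13.
Assembly starts at 16:13 − 45 min = 15:28.
Stage 2 starts at 15:28 − 200 min = 12:08.
Stage 2 starts at 12:08 and assembly starts at 15:28, so stage 2 is first.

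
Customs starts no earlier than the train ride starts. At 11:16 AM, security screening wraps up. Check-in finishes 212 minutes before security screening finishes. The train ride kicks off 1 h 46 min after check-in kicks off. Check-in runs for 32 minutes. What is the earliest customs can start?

8:58 AM

Check-in ends at 11:16 AM − 212 min = 7:44 AM.
Check-in starts at 7:44 AM − 32 min = 7:12 AM.
The train ride starts at 7:12 AM + 106 min = 8:58 AM.
Customs is bounded by the train ride, so the earliest it can start is 8:58 AM.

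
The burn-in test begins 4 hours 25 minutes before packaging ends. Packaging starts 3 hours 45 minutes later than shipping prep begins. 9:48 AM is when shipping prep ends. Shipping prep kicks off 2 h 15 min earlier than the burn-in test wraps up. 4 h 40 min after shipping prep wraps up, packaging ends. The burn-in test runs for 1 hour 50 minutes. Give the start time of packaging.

Packaging ends at 9:48 AM + 280 min = 2:28 PM.
The burn-in test starts at 2:28 PM − 265 min = 10:03 AM.
The burn-in test ends at 10:03 AM + 110 min = 11:53 AM.
Shipping prep starts at 11:53 AM − 135 min = 9:38 AM.
Packaging starts at 9:38 AM + 225 min = 1:23 PM.

1:23 PM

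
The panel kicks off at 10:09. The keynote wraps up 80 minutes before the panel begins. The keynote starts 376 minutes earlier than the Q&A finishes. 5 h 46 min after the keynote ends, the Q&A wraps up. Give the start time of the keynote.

The keynote ends at 10:09 − 80 min = 08:49.
The Q&A ends at 08:49 + 346 min = 14:35.
The keynote starts at 14:35 − 376 min = 08:19.

08:19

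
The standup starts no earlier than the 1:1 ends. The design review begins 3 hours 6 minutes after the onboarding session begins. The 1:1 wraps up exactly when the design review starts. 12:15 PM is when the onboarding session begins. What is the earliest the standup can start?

3:21 PM

The design review starts at 12:15 PM + 186 min = 3:21 PM.
So the 1:1 ends at 3:21 PM.
The standup is bounded by the 1:1, so the earliest it can start is 3:21 PM.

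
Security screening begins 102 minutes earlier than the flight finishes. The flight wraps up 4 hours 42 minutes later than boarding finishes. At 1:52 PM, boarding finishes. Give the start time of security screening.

The flight ends at 1:52 PM + 282 min = 6:34 PM.
Security screening starts at 6:34 PM − 102 min = 4:52 PM.

4:52 PM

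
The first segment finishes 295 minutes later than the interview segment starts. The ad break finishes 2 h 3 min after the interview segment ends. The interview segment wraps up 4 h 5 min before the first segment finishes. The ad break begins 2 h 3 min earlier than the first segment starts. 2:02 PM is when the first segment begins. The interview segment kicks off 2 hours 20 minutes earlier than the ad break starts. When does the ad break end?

12:32 PM

The ad break starts at 2:02 PM − 123 min = 11:59 AM.
The interview segment starts at 11:59 AM − 140 min = 9:39 AM.
The first segment ends at 9:39 AM + 295 min = 2:34 PM.
The interview segment ends at 2:34 PM − 245 min = 10:29 AM.
The ad break ends at 10:29 AM + 123 min = 12:32 PM.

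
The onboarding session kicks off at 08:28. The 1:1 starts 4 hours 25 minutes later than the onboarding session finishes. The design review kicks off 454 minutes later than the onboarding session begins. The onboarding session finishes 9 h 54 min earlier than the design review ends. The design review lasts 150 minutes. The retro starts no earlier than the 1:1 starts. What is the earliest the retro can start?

The design review starts at 08:28 + 454 min = 16:02.
The design review ends at 16:02 + 150 min = 18:32.
The onboarding session ends at 18:32 − 594 min = 08:38.
The 1:1 starts at 08:38 + 265 min = 13:03.
The retro is bounded by the 1:1, so the earliest it can start is 13:03.

13:03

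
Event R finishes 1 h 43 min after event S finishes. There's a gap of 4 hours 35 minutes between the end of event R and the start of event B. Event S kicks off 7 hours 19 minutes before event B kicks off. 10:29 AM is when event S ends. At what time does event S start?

Event R ends at 10:29 AM + 103 min = 12:12 PM.
Event B starts at 12:12 PM + 275 min = 4:47 PM.
Event S starts at 4:47 PM − 439 min = 9:28 AM.

9:28 AM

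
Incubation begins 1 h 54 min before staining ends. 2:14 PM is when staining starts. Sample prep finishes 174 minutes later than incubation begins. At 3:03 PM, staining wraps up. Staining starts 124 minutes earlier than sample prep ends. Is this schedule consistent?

Incubation starts at 3:03 PM − 114 min = 1:09 PM.
Sample prep ends at 1:09 PM + 174 min = 4:03 PM.
Staining starts at 4:03 PM − 124 min = 1:59 PM.
But staining is also said to start at 2:14 PM — a 15-minute conflict.

No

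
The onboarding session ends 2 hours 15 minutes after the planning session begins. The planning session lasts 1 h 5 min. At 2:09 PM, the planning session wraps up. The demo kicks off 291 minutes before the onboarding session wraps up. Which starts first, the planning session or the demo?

The planning session starts at 2:09 PM − 65 min = 1:04 PM.
The onboarding session ends at 1:04 PM + 135 min = 3:19 PM.
The demo starts at 3:19 PM − 291 min = 10:28 AM.
The planning session starts at 1:04 PM and the demo starts at 10:28 AM, so the demo is first.

the demo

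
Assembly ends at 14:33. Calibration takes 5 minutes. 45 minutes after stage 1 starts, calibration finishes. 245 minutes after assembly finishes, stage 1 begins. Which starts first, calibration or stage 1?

stage 1

Stage 1 starts at 14:33 + 245 min = 18:38.
Calibration ends at 18:38 + 45 min = 19:23.
Calibration starts at 19:23 − 5 min = 19:18.
Calibration starts at 19:18 and stage 1 starts at 18:38, so stage 1 is first.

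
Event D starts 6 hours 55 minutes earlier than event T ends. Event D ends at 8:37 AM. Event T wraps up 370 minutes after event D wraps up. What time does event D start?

Event T ends at 8:37 AM + 370 min = 2:47 PM.
Event D starts at 2:47 PM − 415 min = 7:52 AM.

7:52 AM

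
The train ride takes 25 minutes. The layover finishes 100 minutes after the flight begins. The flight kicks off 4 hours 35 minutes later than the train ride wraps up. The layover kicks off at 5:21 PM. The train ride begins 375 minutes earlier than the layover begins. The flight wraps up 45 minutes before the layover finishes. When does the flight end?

5:01 PM

The train ride starts at 5:21 PM − 375 min = 11:06 AM.
The train ride ends at 11:06 AM + 25 min = 11:31 AM.
The flight starts at 11:31 AM + 275 min = 4:06 PM.
The layover ends at 4:06 PM + 100 min = 5:46 PM.
The flight ends at 5:46 PM − 45 min = 5:01 PM.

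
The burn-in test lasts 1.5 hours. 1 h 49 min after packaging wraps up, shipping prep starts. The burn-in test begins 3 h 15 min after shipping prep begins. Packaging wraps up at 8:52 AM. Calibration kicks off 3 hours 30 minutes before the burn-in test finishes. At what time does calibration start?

Shipping prep starts at 8:52 AM + 109 min = 10:41 AM.
The burn-in test starts at 10:41 AM + 195 min = 1:56 PM.
The burn-in test ends at 1:56 PM + 90 min = 3:26 PM.
Calibration starts at 3:26 PM − 210 min = 11:56 AM.

11:56 AM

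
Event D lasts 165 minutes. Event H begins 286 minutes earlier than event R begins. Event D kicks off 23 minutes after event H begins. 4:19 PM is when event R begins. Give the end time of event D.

Event H starts at 4:19 PM − 286 min = 11:33 AM.
Event D starts at 11:33 AM + 23 min = 11:56 AM.
Event D ends at 11:56 AM + 165 min = 2:41 PM.

2:41 PM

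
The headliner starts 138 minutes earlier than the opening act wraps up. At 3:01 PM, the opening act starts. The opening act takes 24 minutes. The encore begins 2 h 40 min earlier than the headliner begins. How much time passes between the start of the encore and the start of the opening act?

4 h 34 min

The opening act ends at 3:01 PM + 24 min = 3:25 PM.
The headliner starts at 3:25 PM − 138 min = 1:07 PM.
The encore starts at 1:07 PM − 160 min = 10:27 AM.
From 10:27 AM to 3:01 PM is 4 h 34 min.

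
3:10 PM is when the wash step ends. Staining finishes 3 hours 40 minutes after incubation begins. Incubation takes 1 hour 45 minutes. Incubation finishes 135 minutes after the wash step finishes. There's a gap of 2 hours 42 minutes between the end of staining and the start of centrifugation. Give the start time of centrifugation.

10:02 PM

Incubation ends at 3:10 PM + 135 min = 5:25 PM.
Incubation starts at 5:25 PM − 105 min = 3:40 PM.
Staining ends at 3:40 PM + 220 min = 7:20 PM.
Centrifugation starts at 7:20 PM + 162 min = 10:02 PM.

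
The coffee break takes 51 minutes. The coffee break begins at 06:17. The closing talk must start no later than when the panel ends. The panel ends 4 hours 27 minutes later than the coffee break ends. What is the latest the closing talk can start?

11:35

The coffee break ends at 06:17 + 51 min = 07:08.
The panel ends at 07:08 + 267 min = 11:35.
The closing talk is bounded by the panel, so the latest it can start is 11:35.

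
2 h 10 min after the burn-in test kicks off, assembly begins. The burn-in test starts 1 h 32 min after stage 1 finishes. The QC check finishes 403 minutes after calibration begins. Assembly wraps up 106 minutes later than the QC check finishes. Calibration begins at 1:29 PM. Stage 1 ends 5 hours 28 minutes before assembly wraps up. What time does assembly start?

8:12 PM

The QC check ends at 1:29 PM + 403 min = 8:12 PM.
Assembly ends at 8:12 PM + 106 min = 9:58 PM.
Stage 1 ends at 9:58 PM − 328 min = 4:30 PM.
The burn-in test starts at 4:30 PM + 92 min = 6:02 PM.
Assembly starts at 6:02 PM + 130 min = 8:12 PM.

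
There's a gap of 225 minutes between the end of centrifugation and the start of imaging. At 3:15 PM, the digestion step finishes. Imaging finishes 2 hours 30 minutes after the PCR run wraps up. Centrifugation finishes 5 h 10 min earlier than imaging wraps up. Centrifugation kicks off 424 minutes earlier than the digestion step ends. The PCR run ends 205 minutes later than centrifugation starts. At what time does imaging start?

Centrifugation starts at 3:15 PM − 424 min = 8:11 AM.
The PCR run ends at 8:11 AM + 205 min = 11:36 AM.
Imaging ends at 11:36 AM + 150 min = 2:06 PM.
Centrifugation ends at 2:06 PM − 310 min = 8:56 AM.
Imaging starts at 8:56 AM + 225 min = 12:41 PM.

12:41 PM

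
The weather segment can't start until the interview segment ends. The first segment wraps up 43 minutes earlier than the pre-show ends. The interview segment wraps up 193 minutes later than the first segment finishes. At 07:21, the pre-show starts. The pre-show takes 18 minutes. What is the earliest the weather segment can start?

10:09

The pre-show ends at 07:21 + 18 min = 07:39.
The first segment ends at 07:39 − 43 min = 06:56.
The interview segment ends at 06:56 + 193 min = 10:09.
The weather segment is bounded by the interview segment, so the earliest it can start is 10:09.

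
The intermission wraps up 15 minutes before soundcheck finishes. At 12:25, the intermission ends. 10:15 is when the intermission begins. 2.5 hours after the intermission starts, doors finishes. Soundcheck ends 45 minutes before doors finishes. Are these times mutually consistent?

No

Doors ends at 10:15 + 150 min = 12:45.
Soundcheck ends at 12:45 − 45 min = 12:00.
The intermission ends at 12:00 − 15 min = 11:45.
But the intermission is also said to end at 12:25 — a 40-minute conflict.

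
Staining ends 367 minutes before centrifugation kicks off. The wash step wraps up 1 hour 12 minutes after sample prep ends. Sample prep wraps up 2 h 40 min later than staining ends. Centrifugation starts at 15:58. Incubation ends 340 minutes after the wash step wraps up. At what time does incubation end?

19:23

Staining ends at 15:58 − 367 min = 09:51.
Sample prep ends at 09:51 + 160 min = 12:31.
The wash step ends at 12:31 + 72 min = 13:43.
Incubation ends at 13:43 + 340 min = 19:23.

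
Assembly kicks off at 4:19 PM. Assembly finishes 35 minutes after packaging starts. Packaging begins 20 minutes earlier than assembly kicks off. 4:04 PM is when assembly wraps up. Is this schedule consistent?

No

Packaging starts at 4:19 PM − 20 min = 3:59 PM.
Assembly ends at 3:59 PM + 35 min = 4:34 PM.
But assembly is also said to end at 4:04 PM — a 30-minute conflict.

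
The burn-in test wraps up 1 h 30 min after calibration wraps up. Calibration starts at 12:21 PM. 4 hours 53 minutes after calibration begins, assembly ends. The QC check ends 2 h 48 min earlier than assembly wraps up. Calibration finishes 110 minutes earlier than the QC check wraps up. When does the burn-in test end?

Assembly ends at 12:21 PM + 293 min = 5:14 PM.
The QC check ends at 5:14 PM − 168 min = 2:26 PM.
Calibration ends at 2:26 PM − 110 min = 12:36 PM.
The burn-in test ends at 12:36 PM + 90 min = 2:06 PM.

2:06 PM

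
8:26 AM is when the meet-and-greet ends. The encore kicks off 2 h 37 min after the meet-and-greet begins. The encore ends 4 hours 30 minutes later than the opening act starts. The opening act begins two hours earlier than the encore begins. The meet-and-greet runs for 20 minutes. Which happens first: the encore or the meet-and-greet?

the meet-and-greet

The meet-and-greet starts at 8:26 AM − 20 min = 8:06 AM.
The encore starts at 8:06 AM + 157 min = 10:43 AM.
The encore starts at 10:43 AM and the meet-and-greet starts at 8:06 AM, so the meet-and-greet is first.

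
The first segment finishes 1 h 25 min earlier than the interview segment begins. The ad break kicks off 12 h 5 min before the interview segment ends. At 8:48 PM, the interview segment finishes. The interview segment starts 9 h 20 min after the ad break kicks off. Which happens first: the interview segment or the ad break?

the ad break

The ad break starts at 8:48 PM − 725 min = 8:43 AM.
The interview segment starts at 8:43 AM + 560 min = 6:03 PM.
The interview segment starts at 6:03 PM and the ad break starts at 8:43 AM, so the ad break is first.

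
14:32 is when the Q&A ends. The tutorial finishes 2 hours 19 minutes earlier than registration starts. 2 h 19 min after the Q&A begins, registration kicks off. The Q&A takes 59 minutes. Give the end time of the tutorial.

The Q&A starts at 14:32 − 59 min = 13:33.
Registration starts at 13:33 + 139 min = 15:52.
The tutorial ends at 15:52 − 139 min = 13:33.

13:33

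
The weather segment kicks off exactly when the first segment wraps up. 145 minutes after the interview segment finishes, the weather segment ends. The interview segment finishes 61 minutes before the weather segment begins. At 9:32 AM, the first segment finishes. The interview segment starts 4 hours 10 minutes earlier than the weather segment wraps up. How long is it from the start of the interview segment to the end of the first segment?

2 hours 46 minutes

The weather segment starts at 9:32 AM.
The interview segment ends at 9:32 AM − 61 min = 8:31 AM.
The weather segment ends at 8:31 AM + 145 min = 10:56 AM.
The interview segment starts at 10:56 AM − 250 min = 6:46 AM.
From 6:46 AM to 9:32 AM is 2 hours 46 minutes.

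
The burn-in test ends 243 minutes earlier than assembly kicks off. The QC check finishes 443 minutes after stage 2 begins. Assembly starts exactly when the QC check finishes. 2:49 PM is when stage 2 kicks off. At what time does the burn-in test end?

6:09 PM

The QC check ends at 2:49 PM + 443 min = 10:12 PM.
So assembly starts at 10:12 PM.
The burn-in test ends at 10:12 PM − 243 min = 6:09 PM.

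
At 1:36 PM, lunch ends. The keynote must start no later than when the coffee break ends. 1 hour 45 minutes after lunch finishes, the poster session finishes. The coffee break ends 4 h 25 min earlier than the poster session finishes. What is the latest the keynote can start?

10:56 AM

The poster session ends at 1:36 PM + 105 min = 3:21 PM.
The coffee break ends at 3:21 PM − 265 min = 10:56 AM.
The keynote is bounded by the coffee break, so the latest it can start is 10:56 AM.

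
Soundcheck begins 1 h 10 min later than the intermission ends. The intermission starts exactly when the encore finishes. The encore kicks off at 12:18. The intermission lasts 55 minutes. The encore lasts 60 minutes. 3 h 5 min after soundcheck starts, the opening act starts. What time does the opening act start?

18:28

The encore ends at 12:18 + 60 min = 13:18.
So the intermission starts at 13:18.
The intermission ends at 13:18 + 55 min = 14:13.
Soundcheck starts at 14:13 + 70 min = 15:23.
The opening act starts at 15:23 + 185 min = 18:28.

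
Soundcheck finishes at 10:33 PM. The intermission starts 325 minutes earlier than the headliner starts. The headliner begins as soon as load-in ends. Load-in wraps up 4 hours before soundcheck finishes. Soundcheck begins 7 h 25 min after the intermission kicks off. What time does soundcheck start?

8:33 PM

Load-in ends at 10:33 PM − 240 min = 6:33 PM.
So the headliner starts at 6:33 PM.
The intermission starts at 6:33 PM − 325 min = 1:08 PM.
Soundcheck starts at 1:08 PM + 445 min = 8:33 PM.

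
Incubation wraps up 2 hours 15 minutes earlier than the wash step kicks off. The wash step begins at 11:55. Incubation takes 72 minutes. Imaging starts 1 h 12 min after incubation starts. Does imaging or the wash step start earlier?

imaging

Incubation ends at 11:55 − 135 min = 09:40.
Incubation starts at 09:40 − 72 min = 08:28.
Imaging starts at 08:28 + 72 min = 09:40.
Imaging starts at 09:40 and the wash step starts at 11:55, so imaging is first.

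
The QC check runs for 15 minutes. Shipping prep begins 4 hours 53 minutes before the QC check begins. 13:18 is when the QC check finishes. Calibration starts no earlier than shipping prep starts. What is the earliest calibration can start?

The QC check starts at 13:18 − 15 min = 13:03.
Shipping prep starts at 13:03 − 293 min = 08:10.
Calibration is bounded by shipping prep, so the earliest it can start is 08:10.

08:10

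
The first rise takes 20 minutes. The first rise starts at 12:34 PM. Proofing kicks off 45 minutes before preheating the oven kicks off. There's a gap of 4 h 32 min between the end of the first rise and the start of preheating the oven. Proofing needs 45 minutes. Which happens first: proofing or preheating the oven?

proofing

The first rise ends at 12:34 PM + 20 min = 12:54 PM.
Preheating the oven starts at 12:54 PM + 272 min = 5:26 PM.
Proofing starts at 5:26 PM − 45 min = 4:41 PM.
Proofing starts at 4:41 PM and preheating the oven starts at 5:26 PM, so proofing is first.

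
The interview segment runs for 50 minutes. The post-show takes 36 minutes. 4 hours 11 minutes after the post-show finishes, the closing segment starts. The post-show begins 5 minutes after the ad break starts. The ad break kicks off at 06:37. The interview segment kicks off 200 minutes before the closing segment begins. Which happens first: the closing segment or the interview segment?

The post-show starts at 06:37 + 5 min = 06:42.
The post-show ends at 06:42 + 36 min = 07:18.
The closing segment starts at 07:18 + 251 min = 11:29.
The interview segment starts at 11:29 − 200 min = 08:09.
The closing segment starts at 11:29 and the interview segment starts at 08:09, so the interview segment is first.

the interview segment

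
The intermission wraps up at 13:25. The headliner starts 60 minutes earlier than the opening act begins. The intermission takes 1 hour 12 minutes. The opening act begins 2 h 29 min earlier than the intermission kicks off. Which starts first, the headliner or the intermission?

the headliner

The intermission starts at 13:25 − 72 min = 12:13.
The opening act starts at 12:13 − 149 min = 09:44.
The headliner starts at 09:44 − 60 min = 08:44.
The headliner starts at 08:44 and the intermission starts at 12:13, so the headliner is first.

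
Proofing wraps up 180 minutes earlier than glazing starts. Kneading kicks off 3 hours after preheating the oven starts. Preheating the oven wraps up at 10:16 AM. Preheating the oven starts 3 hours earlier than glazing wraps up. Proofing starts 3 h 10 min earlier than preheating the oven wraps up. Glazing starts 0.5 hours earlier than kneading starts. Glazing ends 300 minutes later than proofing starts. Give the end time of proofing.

8:36 AM

Proofing starts at 10:16 AM − 190 min = 7:06 AM.
Glazing ends at 7:06 AM + 300 min = 12:06 PM.
Preheating the oven starts at 12:06 PM − 180 min = 9:06 AM.
Kneading starts at 9:06 AM + 180 min = 12:06 PM.
Glazing starts at 12:06 PM − 30 min = 11:36 AM.
Proofing ends at 11:36 AM − 180 min = 8:36 AM.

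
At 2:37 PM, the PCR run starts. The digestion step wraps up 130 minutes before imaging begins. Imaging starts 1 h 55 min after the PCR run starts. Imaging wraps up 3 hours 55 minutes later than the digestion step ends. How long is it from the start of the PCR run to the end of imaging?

Imaging starts at 2:37 PM + 115 min = 4:32 PM.
The digestion step ends at 4:32 PM − 130 min = 2:22 PM.
Imaging ends at 2:22 PM + 235 min = 6:17 PM.
From 2:37 PM to 6:17 PM is 3 h 40 min.

3 h 40 min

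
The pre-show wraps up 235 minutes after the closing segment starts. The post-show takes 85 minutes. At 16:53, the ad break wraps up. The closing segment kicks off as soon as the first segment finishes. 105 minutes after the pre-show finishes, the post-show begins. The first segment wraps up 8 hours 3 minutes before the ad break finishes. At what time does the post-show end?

The first segment ends at 16:53 − 483 min = 08:50.
So the closing segment starts at 08:50.
The pre-show ends at 08:50 + 235 min = 12:45.
The post-show starts at 12:45 + 105 min = 14:30.
The post-show ends at 14:30 + 85 min = 15:55.

15:55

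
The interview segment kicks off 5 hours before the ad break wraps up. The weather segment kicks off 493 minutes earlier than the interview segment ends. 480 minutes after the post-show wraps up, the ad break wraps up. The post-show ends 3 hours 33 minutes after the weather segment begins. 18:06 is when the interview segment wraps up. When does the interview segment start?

The weather segment starts at 18:06 − 493 min = 09:53.
The post-show ends at 09:53 + 213 min = 13:26.
The ad break ends at 13:26 + 480 min = 21:26.
The interview segment starts at 21:26 − 300 min = 16:26.

16:26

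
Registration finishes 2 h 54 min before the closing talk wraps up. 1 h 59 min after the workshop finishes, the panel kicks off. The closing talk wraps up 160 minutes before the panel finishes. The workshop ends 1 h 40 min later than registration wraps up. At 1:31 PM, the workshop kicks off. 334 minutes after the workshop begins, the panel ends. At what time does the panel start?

5:10 PM

The panel ends at 1:31 PM + 334 min = 7:05 PM.
The closing talk ends at 7:05 PM − 160 min = 4:25 PM.
Registration ends at 4:25 PM − 174 min = 1:31 PM.
The workshop ends at 1:31 PM + 100 min = 3:11 PM.
The panel starts at 3:11 PM + 119 min = 5:10 PM.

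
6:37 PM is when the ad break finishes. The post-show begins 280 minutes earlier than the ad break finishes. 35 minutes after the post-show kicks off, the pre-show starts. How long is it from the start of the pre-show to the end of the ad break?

The post-show starts at 6:37 PM − 280 min = 1:57 PM.
The pre-show starts at 1:57 PM + 35 min = 2:32 PM.
From 2:32 PM to 6:37 PM is 4 hours 5 minutes.

4 hours 5 minutes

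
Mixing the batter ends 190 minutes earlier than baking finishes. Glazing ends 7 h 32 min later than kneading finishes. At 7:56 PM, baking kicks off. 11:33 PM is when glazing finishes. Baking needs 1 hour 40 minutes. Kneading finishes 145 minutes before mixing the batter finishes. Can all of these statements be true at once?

Yes

Baking ends at 7:56 PM + 100 min = 9:36 PM.
Mixing the batter ends at 9:36 PM − 190 min = 6:26 PM.
Kneading ends at 6:26 PM − 145 min = 4:01 PM.
Glazing ends at 4:01 PM + 452 min = 11:33 PM.
That matches the stated 11:33 PM, so the schedule is consistent.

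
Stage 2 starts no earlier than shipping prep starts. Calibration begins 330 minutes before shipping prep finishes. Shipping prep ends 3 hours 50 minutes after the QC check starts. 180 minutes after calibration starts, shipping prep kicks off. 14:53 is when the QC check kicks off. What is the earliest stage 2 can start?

Shipping prep ends at 14:53 + 230 min = 18:43.
Calibration starts at 18:43 − 330 min = 13:13.
Shipping prep starts at 13:13 + 180 min = 16:13.
Stage 2 is bounded by shipping prep, so the earliest it can start is 16:13.

16:13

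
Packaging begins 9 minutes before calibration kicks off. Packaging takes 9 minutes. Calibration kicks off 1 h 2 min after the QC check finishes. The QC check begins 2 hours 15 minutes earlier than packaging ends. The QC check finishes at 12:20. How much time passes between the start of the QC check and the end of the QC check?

Calibration starts at 12:20 + 62 min = 13:22.
Packaging starts at 13:22 − 9 min = 13:13.
Packaging ends at 13:13 + 9 min = 13:22.
The QC check starts at 13:22 − 135 min = 11:07.
From 11:07 to 12:20 is 1 h 13 min.

1 h 13 min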